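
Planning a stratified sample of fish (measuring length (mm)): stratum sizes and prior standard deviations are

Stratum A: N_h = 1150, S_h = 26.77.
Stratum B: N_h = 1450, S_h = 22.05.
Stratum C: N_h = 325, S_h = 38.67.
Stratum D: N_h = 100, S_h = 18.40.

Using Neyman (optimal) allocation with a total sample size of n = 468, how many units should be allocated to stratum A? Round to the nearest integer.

Neyman allocation: n_h = n · N_h S_h / Σ N_i S_i, with n = 468.
  stratum A: N_h·S_h = 1150·26.77 = 30785.50
  stratum B: N_h·S_h = 1450·22.05 = 31972.50
  stratum C: N_h·S_h = 325·38.67 = 12567.75
  stratum D: N_h·S_h = 100·18.40 = 1840.00
Σ N_h S_h = 77165.75
n for stratum A = 468·30785.50/77165.75 = 186.710 → 187

187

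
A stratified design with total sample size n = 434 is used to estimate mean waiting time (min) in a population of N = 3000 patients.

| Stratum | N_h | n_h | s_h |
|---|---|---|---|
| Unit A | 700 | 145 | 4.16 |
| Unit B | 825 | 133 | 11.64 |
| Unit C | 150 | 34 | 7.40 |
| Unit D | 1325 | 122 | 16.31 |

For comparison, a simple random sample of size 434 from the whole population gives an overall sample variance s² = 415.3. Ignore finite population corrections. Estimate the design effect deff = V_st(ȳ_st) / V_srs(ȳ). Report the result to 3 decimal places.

deff ≈ 0.536

V̂(ȳ_st) = Σ W_h² s_h²/n_h, with W_h = N_h/N and N = 3000:
  stratum Unit A: (700/3000)²·4.16²/145 = 0.00649789
  stratum Unit B: (825/3000)²·11.64²/133 = 0.0770406
  stratum Unit C: (150/3000)²·7.40²/34 = 0.00402647
  stratum Unit D: (1325/3000)²·16.31²/122 = 0.425341
V_st = 0.512906
V_srs = s²/n = 415.3/434 = 0.956912
deff = V_st / V_srs = 0.512906/0.956912 = 0.5360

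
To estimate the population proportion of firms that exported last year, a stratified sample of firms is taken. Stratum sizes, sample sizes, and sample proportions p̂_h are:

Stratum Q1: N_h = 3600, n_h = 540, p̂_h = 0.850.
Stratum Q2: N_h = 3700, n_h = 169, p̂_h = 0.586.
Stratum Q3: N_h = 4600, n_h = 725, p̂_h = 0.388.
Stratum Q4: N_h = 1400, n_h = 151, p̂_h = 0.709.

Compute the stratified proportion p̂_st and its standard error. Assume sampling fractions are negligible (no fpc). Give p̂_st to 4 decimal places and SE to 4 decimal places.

p̂_st ≈ 0.6019, SE ≈ 0.0135

N = 13300; stratum weights W_h = N_h/N.
p̂_st = Σ W_h p̂_h = (3600·0.850 + 3700·0.586 + 4600·0.388 + 1400·0.709)/13300 = 0.60192
V̂(p̂_st) = Σ W_h² p̂_h(1−p̂_h)/(n_h−1):
  stratum Q1: (3600/13300)²·0.850·0.150/539 = 1.7331e-05
  stratum Q2: (3700/13300)²·0.586·0.414/168 = 0.000111761
  stratum Q3: (4600/13300)²·0.388·0.612/724 = 3.92335e-05
  stratum Q4: (1400/13300)²·0.709·0.291/150 = 1.52406e-05
V̂(p̂_st) = 0.000183566; SE = √V̂ = 0.0135486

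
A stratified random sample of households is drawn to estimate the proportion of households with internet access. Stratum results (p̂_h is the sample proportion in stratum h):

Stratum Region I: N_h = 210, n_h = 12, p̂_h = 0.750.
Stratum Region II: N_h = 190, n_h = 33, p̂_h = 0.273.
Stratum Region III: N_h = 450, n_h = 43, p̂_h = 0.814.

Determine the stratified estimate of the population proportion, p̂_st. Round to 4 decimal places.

p̂_st ≈ 0.6773

N = 850; stratum weights W_h = N_h/N.
p̂_st = Σ W_h p̂_h = (210·0.750 + 190·0.273 + 450·0.814)/850 = 0.67726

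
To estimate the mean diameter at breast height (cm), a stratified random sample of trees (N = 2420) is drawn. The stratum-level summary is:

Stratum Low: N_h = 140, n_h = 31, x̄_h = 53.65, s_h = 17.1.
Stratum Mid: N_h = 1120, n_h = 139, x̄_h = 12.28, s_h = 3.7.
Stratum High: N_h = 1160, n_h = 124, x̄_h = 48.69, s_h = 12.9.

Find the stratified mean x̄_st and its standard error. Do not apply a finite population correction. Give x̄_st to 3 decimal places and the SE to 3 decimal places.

x̄_st = Σ W_h x̄_h = (140·53.65 + 1120·12.28 + 1160·48.69)/2420 = 32.12603
V̂(x̄_st) = Σ W_h² s_h²/n_h, with W_h = N_h/N and N = 2420:
  stratum Low: (140/2420)²·17.1²/31 = 0.0315686
  stratum Mid: (1120/2420)²·3.7²/139 = 0.0210957
  stratum High: (1160/2420)²·12.9²/124 = 0.308349
V̂(x̄_st) = 0.361014
SE(x̄_st) = √0.361014 = 0.600844

x̄_st ≈ 32.126, SE ≈ 0.601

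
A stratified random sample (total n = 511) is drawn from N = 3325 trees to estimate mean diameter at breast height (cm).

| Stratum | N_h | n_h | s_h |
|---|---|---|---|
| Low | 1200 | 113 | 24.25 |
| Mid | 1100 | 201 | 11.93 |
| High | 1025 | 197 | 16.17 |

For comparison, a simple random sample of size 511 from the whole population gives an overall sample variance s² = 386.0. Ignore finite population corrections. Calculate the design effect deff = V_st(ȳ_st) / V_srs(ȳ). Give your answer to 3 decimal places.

deff ≈ 1.167

V̂(ȳ_st) = Σ W_h² s_h²/n_h, with W_h = N_h/N and N = 3325:
  stratum Low: (1200/3325)²·24.25²/113 = 0.677835
  stratum Mid: (1100/3325)²·11.93²/201 = 0.0774974
  stratum High: (1025/3325)²·16.17²/197 = 0.12613
V_st = 0.881463
V_srs = s²/n = 386.0/511 = 0.755382
deff = V_st / V_srs = 0.881463/0.755382 = 1.1669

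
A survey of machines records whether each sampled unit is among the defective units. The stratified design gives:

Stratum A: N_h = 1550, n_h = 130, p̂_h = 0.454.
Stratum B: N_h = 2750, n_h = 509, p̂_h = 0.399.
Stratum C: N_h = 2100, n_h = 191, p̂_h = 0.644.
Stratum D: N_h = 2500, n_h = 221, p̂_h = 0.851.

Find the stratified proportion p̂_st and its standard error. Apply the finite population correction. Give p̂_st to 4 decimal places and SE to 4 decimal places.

p̂_st ≈ 0.5934, SE ≈ 0.0139

N = 8900; stratum weights W_h = N_h/N.
p̂_st = Σ W_h p̂_h = (1550·0.454 + 2750·0.399 + 2100·0.644 + 2500·0.851)/8900 = 0.59335
V̂(p̂_st) = Σ W_h² (1 − n_h/N_h) p̂_h(1−p̂_h)/(n_h−1):
  stratum A: (1550/8900)²·(1 − 130/1550)·0.454·0.546/129 = 5.33948e-05
  stratum B: (2750/8900)²·(1 − 509/2750)·0.399·0.601/508 = 3.67264e-05
  stratum C: (2100/8900)²·(1 − 191/2100)·0.644·0.356/190 = 6.10699e-05
  stratum D: (2500/8900)²·(1 − 221/2500)·0.851·0.149/220 = 4.1457e-05
V̂(p̂_st) = 0.000192648; SE = √V̂ = 0.0138798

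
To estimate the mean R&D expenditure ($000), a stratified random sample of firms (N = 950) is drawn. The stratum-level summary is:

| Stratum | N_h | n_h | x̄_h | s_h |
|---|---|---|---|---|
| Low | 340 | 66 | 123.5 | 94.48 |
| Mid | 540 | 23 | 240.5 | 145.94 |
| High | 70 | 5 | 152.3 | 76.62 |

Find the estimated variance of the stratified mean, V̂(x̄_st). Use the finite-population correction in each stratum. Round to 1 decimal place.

V̂(x̄_st) ≈ 306.3

V̂(x̄_st) = Σ W_h² (1 − n_h/N_h) s_h²/n_h, with W_h = N_h/N and N = 950:
  stratum Low: (340/950)²·(1 − 66/340)·94.48²/66 = 13.9611
  stratum Mid: (540/950)²·(1 − 23/540)·145.94²/23 = 286.456
  stratum High: (70/950)²·(1 − 5/70)·76.62²/5 = 5.91941
V̂(x̄_st) = 306.336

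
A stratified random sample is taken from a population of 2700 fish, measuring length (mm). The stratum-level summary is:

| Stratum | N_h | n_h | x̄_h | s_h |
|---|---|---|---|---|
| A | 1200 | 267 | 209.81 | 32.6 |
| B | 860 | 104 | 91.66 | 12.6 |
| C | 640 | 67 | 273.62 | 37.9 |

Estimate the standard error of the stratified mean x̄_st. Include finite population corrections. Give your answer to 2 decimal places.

SE(x̄_st) ≈ 1.35

V̂(x̄_st) = Σ W_h² (1 − n_h/N_h) s_h²/n_h, with W_h = N_h/N and N = 2700:
  stratum A: (1200/2700)²·(1 − 267/1200)·32.6²/267 = 0.611307
  stratum B: (860/2700)²·(1 − 104/860)·12.6²/104 = 0.136145
  stratum C: (640/2700)²·(1 − 67/640)·37.9²/67 = 1.07848
V̂(x̄_st) = 1.82593
SE(x̄_st) = √1.82593 = 1.35127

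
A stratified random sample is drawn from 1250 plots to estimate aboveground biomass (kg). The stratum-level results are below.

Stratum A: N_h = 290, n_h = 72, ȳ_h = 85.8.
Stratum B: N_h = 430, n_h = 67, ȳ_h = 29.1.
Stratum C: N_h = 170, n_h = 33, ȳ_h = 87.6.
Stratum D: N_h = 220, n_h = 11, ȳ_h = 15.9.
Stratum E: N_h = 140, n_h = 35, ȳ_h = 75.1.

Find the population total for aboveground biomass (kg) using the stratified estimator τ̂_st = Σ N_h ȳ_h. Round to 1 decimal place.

τ̂_st = Σ N_h ȳ_h = 290·85.8 + 430·29.1 + 170·87.6 + 220·15.9 + 140·75.1 = 66299.0

τ̂_st ≈ 66299.0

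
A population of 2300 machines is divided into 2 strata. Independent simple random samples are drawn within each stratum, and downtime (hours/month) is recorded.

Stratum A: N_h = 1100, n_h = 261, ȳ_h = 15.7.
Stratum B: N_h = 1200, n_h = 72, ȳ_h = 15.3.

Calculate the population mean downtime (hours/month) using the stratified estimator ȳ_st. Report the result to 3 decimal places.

N = Σ N_h = 2300. Stratum weights W_h = N_h/N.
ȳ_st = (1100·15.7 + 1200·15.3) / 2300 = 15.49130

ȳ_st ≈ 15.491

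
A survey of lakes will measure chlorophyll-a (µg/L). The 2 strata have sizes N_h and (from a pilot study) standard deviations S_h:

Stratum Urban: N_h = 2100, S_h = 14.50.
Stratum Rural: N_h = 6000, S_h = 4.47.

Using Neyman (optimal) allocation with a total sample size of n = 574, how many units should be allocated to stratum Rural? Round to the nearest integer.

Neyman allocation: n_h = n · N_h S_h / Σ N_i S_i, with n = 574.
  stratum Urban: N_h·S_h = 2100·14.50 = 30450.00
  stratum Rural: N_h·S_h = 6000·4.47 = 26820.00
Σ N_h S_h = 57270.00
n for stratum Rural = 574·26820.00/57270.00 = 268.809 → 269

269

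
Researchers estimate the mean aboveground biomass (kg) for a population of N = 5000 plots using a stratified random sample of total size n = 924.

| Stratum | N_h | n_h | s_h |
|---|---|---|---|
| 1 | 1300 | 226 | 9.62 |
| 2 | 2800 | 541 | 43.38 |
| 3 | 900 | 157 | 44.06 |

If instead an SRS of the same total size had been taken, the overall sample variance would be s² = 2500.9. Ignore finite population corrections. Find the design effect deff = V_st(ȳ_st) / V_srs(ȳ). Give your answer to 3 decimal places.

V̂(ȳ_st) = Σ W_h² s_h²/n_h, with W_h = N_h/N and N = 5000:
  stratum 1: (1300/5000)²·9.62²/226 = 0.0276814
  stratum 2: (2800/5000)²·43.38²/541 = 1.09083
  stratum 3: (900/5000)²·44.06²/157 = 0.400622
V_st = 1.51914
V_srs = s²/n = 2500.9/924 = 2.7066
deff = V_st / V_srs = 1.51914/2.7066 = 0.5613

deff ≈ 0.561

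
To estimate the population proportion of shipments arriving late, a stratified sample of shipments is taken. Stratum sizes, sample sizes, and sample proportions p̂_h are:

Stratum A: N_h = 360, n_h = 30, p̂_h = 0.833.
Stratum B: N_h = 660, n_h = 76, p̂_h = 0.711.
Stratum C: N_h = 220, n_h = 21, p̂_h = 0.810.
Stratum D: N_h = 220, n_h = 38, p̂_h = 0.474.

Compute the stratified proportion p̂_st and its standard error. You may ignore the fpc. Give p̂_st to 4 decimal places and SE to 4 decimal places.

p̂_st ≈ 0.7203, SE ≈ 0.0343

N = 1460; stratum weights W_h = N_h/N.
p̂_st = Σ W_h p̂_h = (360·0.833 + 660·0.711 + 220·0.810 + 220·0.474)/1460 = 0.72029
V̂(p̂_st) = Σ W_h² p̂_h(1−p̂_h)/(n_h−1):
  stratum A: (360/1460)²·0.833·0.167/29 = 0.000291651
  stratum B: (660/1460)²·0.711·0.289/75 = 0.000559871
  stratum C: (220/1460)²·0.810·0.190/20 = 0.000174722
  stratum D: (220/1460)²·0.474·0.526/37 = 0.000153004
V̂(p̂_st) = 0.00117925; SE = √V̂ = 0.0343402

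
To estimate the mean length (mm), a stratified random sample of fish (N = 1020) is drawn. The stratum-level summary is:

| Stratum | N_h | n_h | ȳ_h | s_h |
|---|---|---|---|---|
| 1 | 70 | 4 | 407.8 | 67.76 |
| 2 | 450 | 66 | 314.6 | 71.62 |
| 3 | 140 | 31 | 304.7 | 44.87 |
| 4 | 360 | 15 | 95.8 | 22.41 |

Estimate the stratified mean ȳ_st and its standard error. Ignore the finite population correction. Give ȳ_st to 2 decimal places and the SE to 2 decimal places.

ȳ_st ≈ 242.41, SE ≈ 5.09

ȳ_st = Σ W_h ȳ_h = (70·407.8 + 450·314.6 + 140·304.7 + 360·95.8)/1020 = 242.41373
V̂(ȳ_st) = Σ W_h² s_h²/n_h, with W_h = N_h/N and N = 1020:
  stratum 1: (70/1020)²·67.76²/4 = 5.40608
  stratum 2: (450/1020)²·71.62²/66 = 15.1269
  stratum 3: (140/1020)²·44.87²/31 = 1.22351
  stratum 4: (360/1020)²·22.41²/15 = 4.17059
V̂(ȳ_st) = 25.9271
SE(ȳ_st) = √25.9271 = 5.09186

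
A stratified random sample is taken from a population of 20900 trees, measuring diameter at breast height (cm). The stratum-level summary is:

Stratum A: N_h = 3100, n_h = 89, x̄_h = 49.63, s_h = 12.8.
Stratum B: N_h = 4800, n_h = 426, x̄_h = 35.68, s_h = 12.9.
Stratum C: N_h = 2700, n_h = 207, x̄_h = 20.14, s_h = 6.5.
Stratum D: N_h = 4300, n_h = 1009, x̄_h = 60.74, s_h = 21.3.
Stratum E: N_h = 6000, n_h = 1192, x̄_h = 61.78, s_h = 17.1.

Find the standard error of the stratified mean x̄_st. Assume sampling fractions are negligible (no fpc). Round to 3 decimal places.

SE(x̄_st) ≈ 0.322

V̂(x̄_st) = Σ W_h² s_h²/n_h, with W_h = N_h/N and N = 20900:
  stratum A: (3100/20900)²·12.8²/89 = 0.0405005
  stratum B: (4800/20900)²·12.9²/426 = 0.0206044
  stratum C: (2700/20900)²·6.5²/207 = 0.00340637
  stratum D: (4300/20900)²·21.3²/1009 = 0.0190332
  stratum E: (6000/20900)²·17.1²/1192 = 0.0202174
V̂(x̄_st) = 0.103762
SE(x̄_st) = √0.103762 = 0.322121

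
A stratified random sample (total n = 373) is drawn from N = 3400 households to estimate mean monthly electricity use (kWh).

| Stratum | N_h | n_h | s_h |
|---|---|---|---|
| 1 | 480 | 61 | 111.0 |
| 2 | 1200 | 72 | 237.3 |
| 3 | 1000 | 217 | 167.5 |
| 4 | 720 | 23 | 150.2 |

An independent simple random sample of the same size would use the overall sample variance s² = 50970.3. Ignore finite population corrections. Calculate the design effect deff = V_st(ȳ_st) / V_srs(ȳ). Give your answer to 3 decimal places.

deff ≈ 1.146

V̂(ȳ_st) = Σ W_h² s_h²/n_h, with W_h = N_h/N and N = 3400:
  stratum 1: (480/3400)²·111.0²/61 = 4.02569
  stratum 2: (1200/3400)²·237.3²/72 = 97.4244
  stratum 3: (1000/3400)²·167.5²/217 = 11.1844
  stratum 4: (720/3400)²·150.2²/23 = 43.9865
V_st = 156.621
V_srs = s²/n = 50970.3/373 = 136.65
deff = V_st / V_srs = 156.621/136.65 = 1.1461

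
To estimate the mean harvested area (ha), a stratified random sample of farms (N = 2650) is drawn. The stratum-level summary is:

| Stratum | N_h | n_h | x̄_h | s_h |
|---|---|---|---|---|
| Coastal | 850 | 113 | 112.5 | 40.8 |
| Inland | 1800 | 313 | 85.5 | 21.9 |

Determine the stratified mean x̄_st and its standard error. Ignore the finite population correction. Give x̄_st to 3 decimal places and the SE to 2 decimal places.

x̄_st = Σ W_h x̄_h = (850·112.5 + 1800·85.5)/2650 = 94.16038
V̂(x̄_st) = Σ W_h² s_h²/n_h, with W_h = N_h/N and N = 2650:
  stratum Coastal: (850/2650)²·40.8²/113 = 1.51561
  stratum Inland: (1800/2650)²·21.9²/313 = 0.706964
V̂(x̄_st) = 2.22258
SE(x̄_st) = √2.22258 = 1.49083

x̄_st ≈ 94.160, SE ≈ 1.49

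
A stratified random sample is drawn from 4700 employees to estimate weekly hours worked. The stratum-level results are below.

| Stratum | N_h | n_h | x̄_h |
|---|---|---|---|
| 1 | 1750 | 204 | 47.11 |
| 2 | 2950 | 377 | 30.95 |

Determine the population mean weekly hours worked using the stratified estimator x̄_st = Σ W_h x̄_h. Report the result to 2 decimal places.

N = Σ N_h = 4700. Stratum weights W_h = N_h/N.
x̄_st = (1750·47.11 + 2950·30.95) / 4700 = 36.9670

x̄_st ≈ 36.97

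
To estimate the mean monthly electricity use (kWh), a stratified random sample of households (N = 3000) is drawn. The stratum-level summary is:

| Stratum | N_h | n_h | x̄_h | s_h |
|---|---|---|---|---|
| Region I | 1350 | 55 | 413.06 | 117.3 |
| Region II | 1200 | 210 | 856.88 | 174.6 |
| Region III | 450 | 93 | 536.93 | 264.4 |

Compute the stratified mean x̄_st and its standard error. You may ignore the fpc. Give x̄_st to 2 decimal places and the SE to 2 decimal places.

x̄_st ≈ 609.17, SE ≈ 9.53

x̄_st = Σ W_h x̄_h = (1350·413.06 + 1200·856.88 + 450·536.93)/3000 = 609.16850
V̂(x̄_st) = Σ W_h² s_h²/n_h, with W_h = N_h/N and N = 3000:
  stratum Region I: (1350/3000)²·117.3²/55 = 50.6592
  stratum Region II: (1200/3000)²·174.6²/210 = 23.2268
  stratum Region III: (450/3000)²·264.4²/93 = 16.9131
V̂(x̄_st) = 90.7991
SE(x̄_st) = √90.7991 = 9.52885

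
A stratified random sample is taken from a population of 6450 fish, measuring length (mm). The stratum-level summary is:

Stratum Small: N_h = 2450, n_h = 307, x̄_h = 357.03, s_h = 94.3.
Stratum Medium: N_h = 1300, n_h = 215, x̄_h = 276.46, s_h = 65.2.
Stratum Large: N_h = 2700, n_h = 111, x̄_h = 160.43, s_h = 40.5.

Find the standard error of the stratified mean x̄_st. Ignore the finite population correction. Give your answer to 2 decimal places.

V̂(x̄_st) = Σ W_h² s_h²/n_h, with W_h = N_h/N and N = 6450:
  stratum Small: (2450/6450)²·94.3²/307 = 4.17924
  stratum Medium: (1300/6450)²·65.2²/215 = 0.803201
  stratum Large: (2700/6450)²·40.5²/111 = 2.58938
V̂(x̄_st) = 7.57182
SE(x̄_st) = √7.57182 = 2.75169

SE(x̄_st) ≈ 2.75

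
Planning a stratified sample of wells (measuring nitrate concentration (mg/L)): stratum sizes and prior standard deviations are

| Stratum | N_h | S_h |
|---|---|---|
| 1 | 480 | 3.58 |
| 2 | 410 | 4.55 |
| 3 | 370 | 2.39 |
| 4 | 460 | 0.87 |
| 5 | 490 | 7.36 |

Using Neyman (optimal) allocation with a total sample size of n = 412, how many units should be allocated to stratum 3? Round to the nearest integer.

Neyman allocation: n_h = n · N_h S_h / Σ N_i S_i, with n = 412.
  stratum 1: N_h·S_h = 480·3.58 = 1718.40
  stratum 2: N_h·S_h = 410·4.55 = 1865.50
  stratum 3: N_h·S_h = 370·2.39 = 884.30
  stratum 4: N_h·S_h = 460·0.87 = 400.20
  stratum 5: N_h·S_h = 490·7.36 = 3606.40
Σ N_h S_h = 8474.80
n for stratum 3 = 412·884.30/8474.80 = 42.990 → 43

43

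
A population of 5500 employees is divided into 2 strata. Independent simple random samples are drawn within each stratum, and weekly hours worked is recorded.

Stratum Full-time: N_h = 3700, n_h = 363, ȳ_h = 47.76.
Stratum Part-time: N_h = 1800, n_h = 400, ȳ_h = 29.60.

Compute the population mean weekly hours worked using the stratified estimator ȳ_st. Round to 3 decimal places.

N = Σ N_h = 5500. Stratum weights W_h = N_h/N.
ȳ_st = (3700·47.76 + 1800·29.60) / 5500 = 41.81673

ȳ_st ≈ 41.817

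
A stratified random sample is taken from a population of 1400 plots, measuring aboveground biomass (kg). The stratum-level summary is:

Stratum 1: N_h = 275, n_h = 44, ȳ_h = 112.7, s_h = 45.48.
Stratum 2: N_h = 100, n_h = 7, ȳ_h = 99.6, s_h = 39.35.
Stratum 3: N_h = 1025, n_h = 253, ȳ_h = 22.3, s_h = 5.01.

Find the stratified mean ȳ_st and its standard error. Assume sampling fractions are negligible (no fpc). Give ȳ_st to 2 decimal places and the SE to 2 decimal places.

ȳ_st ≈ 45.58, SE ≈ 1.73

ȳ_st = Σ W_h ȳ_h = (275·112.7 + 100·99.6 + 1025·22.3)/1400 = 45.57857
V̂(ȳ_st) = Σ W_h² s_h²/n_h, with W_h = N_h/N and N = 1400:
  stratum 1: (275/1400)²·45.48²/44 = 1.81383
  stratum 2: (100/1400)²·39.35²/7 = 1.12859
  stratum 3: (1025/1400)²·5.01²/253 = 0.0531798
V̂(ȳ_st) = 2.9956
SE(ȳ_st) = √2.9956 = 1.73078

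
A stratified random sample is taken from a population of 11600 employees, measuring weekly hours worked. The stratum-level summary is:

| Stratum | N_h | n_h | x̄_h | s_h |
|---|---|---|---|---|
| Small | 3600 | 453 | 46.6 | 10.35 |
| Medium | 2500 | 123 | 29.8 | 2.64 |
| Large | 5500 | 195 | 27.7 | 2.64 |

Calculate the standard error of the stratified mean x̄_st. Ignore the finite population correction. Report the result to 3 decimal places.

SE(x̄_st) ≈ 0.183

V̂(x̄_st) = Σ W_h² s_h²/n_h, with W_h = N_h/N and N = 11600:
  stratum Small: (3600/11600)²·10.35²/453 = 0.0227757
  stratum Medium: (2500/11600)²·2.64²/123 = 0.00263188
  stratum Large: (5500/11600)²·2.64²/195 = 0.00803494
V̂(x̄_st) = 0.0334425
SE(x̄_st) = √0.0334425 = 0.182873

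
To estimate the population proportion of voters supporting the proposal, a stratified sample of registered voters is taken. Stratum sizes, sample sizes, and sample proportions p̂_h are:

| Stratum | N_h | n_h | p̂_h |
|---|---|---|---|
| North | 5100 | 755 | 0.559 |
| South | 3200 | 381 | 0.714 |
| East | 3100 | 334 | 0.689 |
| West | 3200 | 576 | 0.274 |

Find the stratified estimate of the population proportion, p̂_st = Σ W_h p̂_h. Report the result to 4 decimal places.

N = 14600; stratum weights W_h = N_h/N.
p̂_st = Σ W_h p̂_h = (5100·0.559 + 3200·0.714 + 3100·0.689 + 3200·0.274)/14600 = 0.55811

p̂_st ≈ 0.5581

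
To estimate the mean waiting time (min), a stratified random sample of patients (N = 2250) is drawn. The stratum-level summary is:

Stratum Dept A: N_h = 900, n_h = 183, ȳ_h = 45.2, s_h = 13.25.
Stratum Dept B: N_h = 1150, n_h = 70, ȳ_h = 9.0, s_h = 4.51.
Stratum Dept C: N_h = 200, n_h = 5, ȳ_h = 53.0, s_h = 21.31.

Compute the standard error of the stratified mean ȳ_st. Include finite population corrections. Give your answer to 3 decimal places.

SE(ȳ_st) ≈ 0.945

V̂(ȳ_st) = Σ W_h² (1 − n_h/N_h) s_h²/n_h, with W_h = N_h/N and N = 2250:
  stratum Dept A: (900/2250)²·(1 − 183/900)·13.25²/183 = 0.122286
  stratum Dept B: (1150/2250)²·(1 − 70/1150)·4.51²/70 = 0.0712872
  stratum Dept C: (200/2250)²·(1 − 5/200)·21.31²/5 = 0.699675
V̂(ȳ_st) = 0.893249
SE(ȳ_st) = √0.893249 = 0.945118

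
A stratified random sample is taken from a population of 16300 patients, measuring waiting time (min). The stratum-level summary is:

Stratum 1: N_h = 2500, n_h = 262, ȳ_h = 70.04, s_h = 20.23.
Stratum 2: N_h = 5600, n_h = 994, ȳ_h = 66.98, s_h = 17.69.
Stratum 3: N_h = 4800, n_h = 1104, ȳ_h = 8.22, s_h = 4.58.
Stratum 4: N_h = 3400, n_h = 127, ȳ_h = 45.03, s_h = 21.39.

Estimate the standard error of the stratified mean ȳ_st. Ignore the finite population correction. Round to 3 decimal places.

SE(ȳ_st) ≈ 0.482

V̂(ȳ_st) = Σ W_h² s_h²/n_h, with W_h = N_h/N and N = 16300:
  stratum 1: (2500/16300)²·20.23²/262 = 0.0367447
  stratum 2: (5600/16300)²·17.69²/994 = 0.0371595
  stratum 3: (4800/16300)²·4.58²/1104 = 0.00164767
  stratum 4: (3400/16300)²·21.39²/127 = 0.156747
V̂(ȳ_st) = 0.232299
SE(ȳ_st) = √0.232299 = 0.481974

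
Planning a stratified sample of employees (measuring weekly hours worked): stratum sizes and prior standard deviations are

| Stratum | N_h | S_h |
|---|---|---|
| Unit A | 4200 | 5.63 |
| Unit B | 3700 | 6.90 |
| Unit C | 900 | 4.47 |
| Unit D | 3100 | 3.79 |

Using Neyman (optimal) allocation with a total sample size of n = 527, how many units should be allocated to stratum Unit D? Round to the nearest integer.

Neyman allocation: n_h = n · N_h S_h / Σ N_i S_i, with n = 527.
  stratum Unit A: N_h·S_h = 4200·5.63 = 23646.00
  stratum Unit B: N_h·S_h = 3700·6.90 = 25530.00
  stratum Unit C: N_h·S_h = 900·4.47 = 4023.00
  stratum Unit D: N_h·S_h = 3100·3.79 = 11749.00
Σ N_h S_h = 64948.00
n for stratum Unit D = 527·11749.00/64948.00 = 95.334 → 95

95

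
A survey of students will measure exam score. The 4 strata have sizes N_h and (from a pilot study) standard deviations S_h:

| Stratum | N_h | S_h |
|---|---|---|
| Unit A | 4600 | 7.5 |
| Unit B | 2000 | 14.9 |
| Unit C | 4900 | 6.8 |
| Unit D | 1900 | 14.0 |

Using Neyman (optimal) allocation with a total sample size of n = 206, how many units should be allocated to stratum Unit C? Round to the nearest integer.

55

Neyman allocation: n_h = n · N_h S_h / Σ N_i S_i, with n = 206.
  stratum Unit A: N_h·S_h = 4600·7.5 = 34500.00
  stratum Unit B: N_h·S_h = 2000·14.9 = 29800.00
  stratum Unit C: N_h·S_h = 4900·6.8 = 33320.00
  stratum Unit D: N_h·S_h = 1900·14.0 = 26600.00
Σ N_h S_h = 124220.00
n for stratum Unit C = 206·33320.00/124220.00 = 55.256 → 55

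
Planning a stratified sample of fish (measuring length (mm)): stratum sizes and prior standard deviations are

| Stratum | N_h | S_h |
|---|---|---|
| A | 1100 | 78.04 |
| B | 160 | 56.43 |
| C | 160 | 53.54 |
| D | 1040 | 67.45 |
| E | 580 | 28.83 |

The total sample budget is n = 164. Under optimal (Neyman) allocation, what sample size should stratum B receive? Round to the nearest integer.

Neyman allocation: n_h = n · N_h S_h / Σ N_i S_i, with n = 164.
  stratum A: N_h·S_h = 1100·78.04 = 85844.00
  stratum B: N_h·S_h = 160·56.43 = 9028.80
  stratum C: N_h·S_h = 160·53.54 = 8566.40
  stratum D: N_h·S_h = 1040·67.45 = 70148.00
  stratum E: N_h·S_h = 580·28.83 = 16721.40
Σ N_h S_h = 190308.60
n for stratum B = 164·9028.80/190308.60 = 7.781 → 8

8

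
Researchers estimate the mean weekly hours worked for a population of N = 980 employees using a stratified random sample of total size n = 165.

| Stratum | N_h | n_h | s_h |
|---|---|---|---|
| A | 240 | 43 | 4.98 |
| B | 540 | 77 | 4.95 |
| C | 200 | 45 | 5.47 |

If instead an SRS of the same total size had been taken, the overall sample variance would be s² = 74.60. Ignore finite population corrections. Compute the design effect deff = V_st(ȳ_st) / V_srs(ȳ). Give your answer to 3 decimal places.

deff ≈ 0.351

V̂(ȳ_st) = Σ W_h² s_h²/n_h, with W_h = N_h/N and N = 980:
  stratum A: (240/980)²·4.98²/43 = 0.0345908
  stratum B: (540/980)²·4.95²/77 = 0.0966173
  stratum C: (200/980)²·5.47²/45 = 0.027693
V_st = 0.158901
V_srs = s²/n = 74.60/165 = 0.452121
deff = V_st / V_srs = 0.158901/0.452121 = 0.3515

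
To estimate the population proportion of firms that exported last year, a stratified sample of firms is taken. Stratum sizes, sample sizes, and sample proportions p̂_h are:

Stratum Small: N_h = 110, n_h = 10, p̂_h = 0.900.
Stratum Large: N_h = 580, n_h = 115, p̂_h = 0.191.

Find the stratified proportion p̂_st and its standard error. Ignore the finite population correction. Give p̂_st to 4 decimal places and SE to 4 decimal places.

p̂_st ≈ 0.3040, SE ≈ 0.0348

N = 690; stratum weights W_h = N_h/N.
p̂_st = Σ W_h p̂_h = (110·0.900 + 580·0.191)/690 = 0.30403
V̂(p̂_st) = Σ W_h² p̂_h(1−p̂_h)/(n_h−1):
  stratum Small: (110/690)²·0.900·0.100/9 = 0.000254148
  stratum Large: (580/690)²·0.191·0.809/114 = 0.000957712
V̂(p̂_st) = 0.00121186; SE = √V̂ = 0.0348118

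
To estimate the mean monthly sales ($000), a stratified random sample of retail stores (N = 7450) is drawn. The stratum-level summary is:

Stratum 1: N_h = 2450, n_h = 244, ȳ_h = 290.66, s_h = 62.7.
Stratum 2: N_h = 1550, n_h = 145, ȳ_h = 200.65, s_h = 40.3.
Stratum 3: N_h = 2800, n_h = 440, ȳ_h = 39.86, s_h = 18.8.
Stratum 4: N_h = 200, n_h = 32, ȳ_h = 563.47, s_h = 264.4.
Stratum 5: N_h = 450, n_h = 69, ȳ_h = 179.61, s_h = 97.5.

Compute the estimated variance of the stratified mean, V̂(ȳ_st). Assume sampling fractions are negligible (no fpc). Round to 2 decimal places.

V̂(ȳ_st) = Σ W_h² s_h²/n_h, with W_h = N_h/N and N = 7450:
  stratum 1: (2450/7450)²·62.7²/244 = 1.74247
  stratum 2: (1550/7450)²·40.3²/145 = 0.484834
  stratum 3: (2800/7450)²·18.8²/440 = 0.113466
  stratum 4: (200/7450)²·264.4²/32 = 1.57442
  stratum 5: (450/7450)²·97.5²/69 = 0.502658
V̂(ȳ_st) = 4.41785

V̂(ȳ_st) ≈ 4.42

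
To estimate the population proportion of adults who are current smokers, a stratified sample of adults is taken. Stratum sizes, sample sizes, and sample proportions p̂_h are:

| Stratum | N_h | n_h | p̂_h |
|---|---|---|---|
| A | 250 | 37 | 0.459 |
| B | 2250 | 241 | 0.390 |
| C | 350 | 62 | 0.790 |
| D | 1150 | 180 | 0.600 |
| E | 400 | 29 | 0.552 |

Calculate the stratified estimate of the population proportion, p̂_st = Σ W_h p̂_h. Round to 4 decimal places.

N = 4400; stratum weights W_h = N_h/N.
p̂_st = Σ W_h p̂_h = (250·0.459 + 2250·0.390 + 350·0.790 + 1150·0.600 + 400·0.552)/4400 = 0.49535

p̂_st ≈ 0.4954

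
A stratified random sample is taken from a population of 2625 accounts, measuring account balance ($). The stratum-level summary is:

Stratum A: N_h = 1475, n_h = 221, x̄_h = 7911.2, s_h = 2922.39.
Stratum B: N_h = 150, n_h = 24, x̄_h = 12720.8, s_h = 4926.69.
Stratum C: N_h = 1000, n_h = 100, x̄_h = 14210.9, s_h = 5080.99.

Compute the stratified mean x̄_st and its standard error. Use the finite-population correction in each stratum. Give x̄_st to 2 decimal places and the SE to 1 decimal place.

x̄_st = Σ W_h x̄_h = (1475·7911.2 + 150·12720.8 + 1000·14210.9)/2625 = 10585.92000
V̂(x̄_st) = Σ W_h² (1 − n_h/N_h) s_h²/n_h, with W_h = N_h/N and N = 2625:
  stratum A: (1475/2625)²·(1 − 221/1475)·2922.39²/221 = 10373.3
  stratum B: (150/2625)²·(1 − 24/150)·4926.69²/24 = 2773.97
  stratum C: (1000/2625)²·(1 − 100/1000)·5080.99²/100 = 33719.5
V̂(x̄_st) = 46866.7
SE(x̄_st) = √46866.7 = 216.487

x̄_st ≈ 10585.92, SE ≈ 216.5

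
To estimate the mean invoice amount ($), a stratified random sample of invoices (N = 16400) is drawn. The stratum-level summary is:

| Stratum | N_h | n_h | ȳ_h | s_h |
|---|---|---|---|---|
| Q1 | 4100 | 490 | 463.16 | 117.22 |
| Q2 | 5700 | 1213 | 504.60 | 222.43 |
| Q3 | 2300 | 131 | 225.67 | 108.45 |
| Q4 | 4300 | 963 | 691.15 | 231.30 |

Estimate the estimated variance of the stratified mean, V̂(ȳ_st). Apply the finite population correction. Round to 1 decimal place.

V̂(ȳ_st) ≈ 10.1

V̂(ȳ_st) = Σ W_h² (1 − n_h/N_h) s_h²/n_h, with W_h = N_h/N and N = 16400:
  stratum Q1: (4100/16400)²·(1 − 490/4100)·117.22²/490 = 1.54316
  stratum Q2: (5700/16400)²·(1 − 1213/5700)·222.43²/1213 = 3.87855
  stratum Q3: (2300/16400)²·(1 − 131/2300)·108.45²/131 = 1.66528
  stratum Q4: (4300/16400)²·(1 − 963/4300)·231.30²/963 = 2.96389
V̂(ȳ_st) = 10.0509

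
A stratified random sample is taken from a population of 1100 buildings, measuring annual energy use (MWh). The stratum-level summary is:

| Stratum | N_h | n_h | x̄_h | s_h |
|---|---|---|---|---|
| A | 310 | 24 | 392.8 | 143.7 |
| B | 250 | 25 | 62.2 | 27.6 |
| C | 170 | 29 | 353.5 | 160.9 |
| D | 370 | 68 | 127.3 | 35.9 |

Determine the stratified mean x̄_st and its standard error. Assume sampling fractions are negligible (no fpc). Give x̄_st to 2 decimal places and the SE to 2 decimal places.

x̄_st = Σ W_h x̄_h = (310·392.8 + 250·62.2 + 170·353.5 + 370·127.3)/1100 = 222.28545
V̂(x̄_st) = Σ W_h² s_h²/n_h, with W_h = N_h/N and N = 1100:
  stratum A: (310/1100)²·143.7²/24 = 68.3345
  stratum B: (250/1100)²·27.6²/25 = 1.57388
  stratum C: (170/1100)²·160.9²/29 = 21.3219
  stratum D: (370/1100)²·35.9²/68 = 2.14436
V̂(x̄_st) = 93.3747
SE(x̄_st) = √93.3747 = 9.66306

x̄_st ≈ 222.29, SE ≈ 9.66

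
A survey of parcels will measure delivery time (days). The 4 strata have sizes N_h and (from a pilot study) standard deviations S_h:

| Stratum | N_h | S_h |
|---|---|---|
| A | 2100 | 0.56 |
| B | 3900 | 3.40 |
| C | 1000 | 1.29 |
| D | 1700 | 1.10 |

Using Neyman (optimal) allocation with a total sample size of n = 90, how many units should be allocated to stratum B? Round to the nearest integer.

68

Neyman allocation: n_h = n · N_h S_h / Σ N_i S_i, with n = 90.
  stratum A: N_h·S_h = 2100·0.56 = 1176.00
  stratum B: N_h·S_h = 3900·3.40 = 13260.00
  stratum C: N_h·S_h = 1000·1.29 = 1290.00
  stratum D: N_h·S_h = 1700·1.10 = 1870.00
Σ N_h S_h = 17596.00
n for stratum B = 90·13260.00/17596.00 = 67.822 → 68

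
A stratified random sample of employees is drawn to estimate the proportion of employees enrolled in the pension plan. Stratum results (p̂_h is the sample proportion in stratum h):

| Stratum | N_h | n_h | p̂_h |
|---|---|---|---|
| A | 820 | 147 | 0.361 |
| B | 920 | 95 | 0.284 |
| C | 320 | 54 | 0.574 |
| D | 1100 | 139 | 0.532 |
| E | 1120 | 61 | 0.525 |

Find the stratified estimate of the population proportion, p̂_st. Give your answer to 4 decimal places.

N = 4280; stratum weights W_h = N_h/N.
p̂_st = Σ W_h p̂_h = (820·0.361 + 920·0.284 + 320·0.574 + 1100·0.532 + 1120·0.525)/4280 = 0.44724

p̂_st ≈ 0.4472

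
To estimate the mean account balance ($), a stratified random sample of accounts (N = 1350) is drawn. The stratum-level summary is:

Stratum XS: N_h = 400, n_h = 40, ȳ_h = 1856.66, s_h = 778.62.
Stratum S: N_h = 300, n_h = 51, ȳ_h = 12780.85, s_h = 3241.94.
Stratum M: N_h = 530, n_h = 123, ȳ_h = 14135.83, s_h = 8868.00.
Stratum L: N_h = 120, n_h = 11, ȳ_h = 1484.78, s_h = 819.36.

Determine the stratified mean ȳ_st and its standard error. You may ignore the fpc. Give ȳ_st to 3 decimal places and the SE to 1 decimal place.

ȳ_st = Σ W_h ȳ_h = (400·1856.66 + 300·12780.85 + 530·14135.83 + 120·1484.78)/1350 = 9071.91296
V̂(ȳ_st) = Σ W_h² s_h²/n_h, with W_h = N_h/N and N = 1350:
  stratum XS: (400/1350)²·778.62²/40 = 1330.59
  stratum S: (300/1350)²·3241.94²/51 = 10176.9
  stratum M: (530/1350)²·8868.00²/123 = 98544.1
  stratum L: (120/1350)²·819.36²/11 = 482.227
V̂(ȳ_st) = 110534
SE(ȳ_st) = √110534 = 332.466

ȳ_st ≈ 9071.913, SE ≈ 332.5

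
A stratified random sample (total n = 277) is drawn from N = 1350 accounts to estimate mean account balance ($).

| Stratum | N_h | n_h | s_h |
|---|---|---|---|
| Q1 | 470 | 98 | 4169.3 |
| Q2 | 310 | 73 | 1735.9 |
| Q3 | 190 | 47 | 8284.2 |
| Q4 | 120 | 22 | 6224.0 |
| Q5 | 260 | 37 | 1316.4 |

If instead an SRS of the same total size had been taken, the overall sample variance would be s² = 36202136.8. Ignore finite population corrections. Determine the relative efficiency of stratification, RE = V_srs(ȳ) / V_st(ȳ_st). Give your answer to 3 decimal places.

RE ≈ 1.915

V̂(ȳ_st) = Σ W_h² s_h²/n_h, with W_h = N_h/N and N = 1350:
  stratum Q1: (470/1350)²·4169.3²/98 = 21499.5
  stratum Q2: (310/1350)²·1735.9²/73 = 2176.62
  stratum Q3: (190/1350)²·8284.2²/47 = 28923
  stratum Q4: (120/1350)²·6224.0²/22 = 13912.7
  stratum Q5: (260/1350)²·1316.4²/37 = 1737.21
V_st = 68249
V_srs = s²/n = 36202136.8/277 = 130694
Relative efficiency = V_srs / V_st = 130694/68249 = 1.9150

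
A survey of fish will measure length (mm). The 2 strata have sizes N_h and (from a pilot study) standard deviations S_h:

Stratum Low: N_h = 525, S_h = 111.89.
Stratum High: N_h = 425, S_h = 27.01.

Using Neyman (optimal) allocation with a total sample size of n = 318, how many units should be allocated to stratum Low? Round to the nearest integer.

Neyman allocation: n_h = n · N_h S_h / Σ N_i S_i, with n = 318.
  stratum Low: N_h·S_h = 525·111.89 = 58742.25
  stratum High: N_h·S_h = 425·27.01 = 11479.25
Σ N_h S_h = 70221.50
n for stratum Low = 318·58742.25/70221.50 = 266.016 → 266

266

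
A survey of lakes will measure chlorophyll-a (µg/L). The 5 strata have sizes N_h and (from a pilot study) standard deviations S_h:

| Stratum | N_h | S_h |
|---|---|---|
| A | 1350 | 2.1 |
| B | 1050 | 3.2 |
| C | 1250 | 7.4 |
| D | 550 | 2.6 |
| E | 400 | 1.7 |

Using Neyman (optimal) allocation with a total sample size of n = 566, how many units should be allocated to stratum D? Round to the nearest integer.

Neyman allocation: n_h = n · N_h S_h / Σ N_i S_i, with n = 566.
  stratum A: N_h·S_h = 1350·2.1 = 2835.00
  stratum B: N_h·S_h = 1050·3.2 = 3360.00
  stratum C: N_h·S_h = 1250·7.4 = 9250.00
  stratum D: N_h·S_h = 550·2.6 = 1430.00
  stratum E: N_h·S_h = 400·1.7 = 680.00
Σ N_h S_h = 17555.00
n for stratum D = 566·1430.00/17555.00 = 46.105 → 46

46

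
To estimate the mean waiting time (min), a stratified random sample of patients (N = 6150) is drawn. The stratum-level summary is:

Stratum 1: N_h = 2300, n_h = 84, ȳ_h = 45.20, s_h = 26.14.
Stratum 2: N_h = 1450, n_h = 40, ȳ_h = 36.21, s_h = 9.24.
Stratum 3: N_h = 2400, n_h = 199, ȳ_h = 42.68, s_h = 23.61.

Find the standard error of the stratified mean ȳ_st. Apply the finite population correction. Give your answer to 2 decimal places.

V̂(ȳ_st) = Σ W_h² (1 − n_h/N_h) s_h²/n_h, with W_h = N_h/N and N = 6150:
  stratum 1: (2300/6150)²·(1 − 84/2300)·26.14²/84 = 1.09617
  stratum 2: (1450/6150)²·(1 − 40/1450)·9.24²/40 = 0.115377
  stratum 3: (2400/6150)²·(1 − 199/2400)·23.61²/199 = 0.391219
V̂(ȳ_st) = 1.60277
SE(ȳ_st) = √1.60277 = 1.26601

SE(ȳ_st) ≈ 1.27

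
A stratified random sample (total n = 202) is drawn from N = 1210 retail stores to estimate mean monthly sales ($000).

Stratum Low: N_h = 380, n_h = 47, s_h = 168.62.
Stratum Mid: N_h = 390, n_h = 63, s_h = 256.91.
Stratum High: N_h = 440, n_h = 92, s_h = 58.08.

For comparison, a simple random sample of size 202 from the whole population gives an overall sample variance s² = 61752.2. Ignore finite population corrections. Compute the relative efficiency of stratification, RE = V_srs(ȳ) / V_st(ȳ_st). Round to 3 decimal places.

V̂(ȳ_st) = Σ W_h² s_h²/n_h, with W_h = N_h/N and N = 1210:
  stratum Low: (380/1210)²·168.62²/47 = 59.6646
  stratum Mid: (390/1210)²·256.91²/63 = 108.838
  stratum High: (440/1210)²·58.08²/92 = 4.84842
V_st = 173.351
V_srs = s²/n = 61752.2/202 = 305.704
Relative efficiency = V_srs / V_st = 305.704/173.351 = 1.7635

RE ≈ 1.763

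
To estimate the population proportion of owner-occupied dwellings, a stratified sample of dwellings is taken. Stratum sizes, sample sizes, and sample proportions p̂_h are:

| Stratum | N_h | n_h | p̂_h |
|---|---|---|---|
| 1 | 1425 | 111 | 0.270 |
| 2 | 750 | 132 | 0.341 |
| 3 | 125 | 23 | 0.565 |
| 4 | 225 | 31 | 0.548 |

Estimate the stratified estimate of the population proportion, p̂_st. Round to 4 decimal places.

p̂_st ≈ 0.3305

N = 2525; stratum weights W_h = N_h/N.
p̂_st = Σ W_h p̂_h = (1425·0.270 + 750·0.341 + 125·0.565 + 225·0.548)/2525 = 0.33047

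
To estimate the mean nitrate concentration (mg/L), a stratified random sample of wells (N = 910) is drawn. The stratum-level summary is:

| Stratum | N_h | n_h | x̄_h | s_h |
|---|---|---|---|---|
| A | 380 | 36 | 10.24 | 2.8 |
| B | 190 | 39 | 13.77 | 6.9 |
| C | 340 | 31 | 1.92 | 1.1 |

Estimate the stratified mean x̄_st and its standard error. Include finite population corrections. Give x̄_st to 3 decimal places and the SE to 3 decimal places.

x̄_st = Σ W_h x̄_h = (380·10.24 + 190·13.77 + 340·1.92)/910 = 7.86846
V̂(x̄_st) = Σ W_h² (1 − n_h/N_h) s_h²/n_h, with W_h = N_h/N and N = 910:
  stratum A: (380/910)²·(1 − 36/380)·2.8²/36 = 0.0343774
  stratum B: (190/910)²·(1 − 39/190)·6.9²/39 = 0.0422943
  stratum C: (340/910)²·(1 − 31/340)·1.1²/31 = 0.00495197
V̂(x̄_st) = 0.0816236
SE(x̄_st) = √0.0816236 = 0.285698

x̄_st ≈ 7.868, SE ≈ 0.286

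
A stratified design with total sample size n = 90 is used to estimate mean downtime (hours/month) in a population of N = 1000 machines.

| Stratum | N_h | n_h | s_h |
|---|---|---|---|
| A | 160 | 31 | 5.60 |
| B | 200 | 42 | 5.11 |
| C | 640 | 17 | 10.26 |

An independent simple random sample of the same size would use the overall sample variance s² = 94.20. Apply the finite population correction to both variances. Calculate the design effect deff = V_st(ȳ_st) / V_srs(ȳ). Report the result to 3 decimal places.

deff ≈ 2.635

V̂(ȳ_st) = Σ W_h² (1 − n_h/N_h) s_h²/n_h, with W_h = N_h/N and N = 1000:
  stratum A: (160/1000)²·(1 − 31/160)·5.60²/31 = 0.0208797
  stratum B: (200/1000)²·(1 − 42/200)·5.11²/42 = 0.0196462
  stratum C: (640/1000)²·(1 − 17/640)·10.26²/17 = 2.46896
V_st = 2.50948
V_srs = (1 − 90/1000)·94.20/90 = 0.952467
deff = V_st / V_srs = 2.50948/0.952467 = 2.6347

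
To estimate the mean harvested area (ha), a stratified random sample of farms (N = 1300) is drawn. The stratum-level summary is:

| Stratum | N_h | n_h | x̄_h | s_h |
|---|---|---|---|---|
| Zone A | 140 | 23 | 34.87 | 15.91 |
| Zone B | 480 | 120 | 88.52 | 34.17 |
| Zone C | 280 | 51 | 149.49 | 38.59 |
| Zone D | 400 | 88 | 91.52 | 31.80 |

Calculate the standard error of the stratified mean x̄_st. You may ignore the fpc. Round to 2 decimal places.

V̂(x̄_st) = Σ W_h² s_h²/n_h, with W_h = N_h/N and N = 1300:
  stratum Zone A: (140/1300)²·15.91²/23 = 0.127639
  stratum Zone B: (480/1300)²·34.17²/120 = 1.32649
  stratum Zone C: (280/1300)²·38.59²/51 = 1.35459
  stratum Zone D: (400/1300)²·31.80²/88 = 1.08794
V̂(x̄_st) = 3.89666
SE(x̄_st) = √3.89666 = 1.974

SE(x̄_st) ≈ 1.97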